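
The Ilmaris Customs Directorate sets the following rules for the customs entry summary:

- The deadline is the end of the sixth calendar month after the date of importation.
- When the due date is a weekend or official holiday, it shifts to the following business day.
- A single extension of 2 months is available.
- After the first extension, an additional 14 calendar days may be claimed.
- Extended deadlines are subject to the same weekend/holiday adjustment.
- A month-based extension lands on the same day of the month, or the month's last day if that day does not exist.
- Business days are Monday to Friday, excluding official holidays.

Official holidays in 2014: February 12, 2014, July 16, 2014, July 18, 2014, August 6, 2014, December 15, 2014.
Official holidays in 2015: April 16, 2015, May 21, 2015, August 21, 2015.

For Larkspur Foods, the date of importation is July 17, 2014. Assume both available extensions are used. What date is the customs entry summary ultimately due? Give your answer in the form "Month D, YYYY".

April 17, 2015

6 months after July 17, 2014 is January 2015; that month ends on January 31, 2015.
January 31, 2015 is a Saturday; the next business day is February 2, 2015 (Monday).
The 2 months extension carries February 2, 2015 to April 2, 2015.
April 2, 2015 (Thursday) is already a business day.
The 14-calendar-day extension moves the deadline from April 2, 2015 to April 16, 2015.
April 16, 2015 falls on a listed holiday. Rolling to the next business day gives April 17, 2015, a Friday.
So the filing is due April 17, 2015.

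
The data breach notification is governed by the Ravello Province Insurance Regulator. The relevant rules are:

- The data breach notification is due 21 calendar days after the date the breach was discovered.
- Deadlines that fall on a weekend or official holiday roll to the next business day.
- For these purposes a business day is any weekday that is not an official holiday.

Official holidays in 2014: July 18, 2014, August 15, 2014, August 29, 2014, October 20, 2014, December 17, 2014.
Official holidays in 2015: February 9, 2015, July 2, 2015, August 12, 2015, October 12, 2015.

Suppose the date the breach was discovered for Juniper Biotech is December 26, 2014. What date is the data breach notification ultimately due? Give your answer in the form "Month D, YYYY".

January 16, 2015

Adding 21 calendar days to December 26, 2014 gives January 16, 2015.
Since January 16, 2015 is a Friday and not a holiday, the date is unchanged.
The final due date is January 16, 2015.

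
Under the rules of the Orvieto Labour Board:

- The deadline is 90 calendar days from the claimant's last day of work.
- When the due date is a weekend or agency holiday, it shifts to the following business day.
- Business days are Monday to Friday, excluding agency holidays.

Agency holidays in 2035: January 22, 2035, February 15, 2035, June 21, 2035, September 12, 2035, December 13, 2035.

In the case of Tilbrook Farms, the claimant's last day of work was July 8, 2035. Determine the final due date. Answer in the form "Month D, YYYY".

Adding 90 calendar days to July 8, 2035 gives October 6, 2035.
October 6, 2035 is a Saturday, so it moves to the next business day, October 8, 2035 (Monday).
So the filing is due October 8, 2035.

October 8, 2035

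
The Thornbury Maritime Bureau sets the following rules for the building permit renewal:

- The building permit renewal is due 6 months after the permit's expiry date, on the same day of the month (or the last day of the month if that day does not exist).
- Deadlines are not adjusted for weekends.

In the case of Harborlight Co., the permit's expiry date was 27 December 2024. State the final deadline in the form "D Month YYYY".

27 June 2025

Moving 6 months forward from 27 December 2024 on the corresponding day gives 27 June 2025.
No adjustment is made for weekends or holidays, so 27 June 2025 stands.
The final due date is 27 June 2025.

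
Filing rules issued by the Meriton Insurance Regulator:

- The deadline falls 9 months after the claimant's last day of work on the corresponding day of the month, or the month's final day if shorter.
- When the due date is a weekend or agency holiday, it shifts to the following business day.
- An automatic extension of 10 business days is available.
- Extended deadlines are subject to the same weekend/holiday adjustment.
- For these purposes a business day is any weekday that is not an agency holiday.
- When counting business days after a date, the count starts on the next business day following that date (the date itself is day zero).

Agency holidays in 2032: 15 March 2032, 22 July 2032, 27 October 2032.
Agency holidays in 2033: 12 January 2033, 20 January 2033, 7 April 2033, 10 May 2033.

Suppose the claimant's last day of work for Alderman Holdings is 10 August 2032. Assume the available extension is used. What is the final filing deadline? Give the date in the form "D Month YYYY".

25 May 2033

9 months after 10 August 2032, on the same day of the month, is 10 May 2033.
10 May 2033 is a listed holiday; the next business day is 11 May 2033 (Wednesday).
The 10-business-day extension runs from 11 May 2033 to 25 May 2033.
25 May 2033 is a Wednesday and not a listed holiday, so it stands.
So the filing is due 25 May 2033.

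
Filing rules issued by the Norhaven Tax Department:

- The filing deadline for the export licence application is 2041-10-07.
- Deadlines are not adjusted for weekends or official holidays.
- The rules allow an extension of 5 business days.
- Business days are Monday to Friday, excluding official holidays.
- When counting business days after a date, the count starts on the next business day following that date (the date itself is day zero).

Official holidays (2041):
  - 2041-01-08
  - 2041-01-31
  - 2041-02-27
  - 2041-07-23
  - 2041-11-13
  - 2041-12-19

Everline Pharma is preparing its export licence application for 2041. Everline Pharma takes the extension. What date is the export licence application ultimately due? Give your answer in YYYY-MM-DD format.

The stated deadline is 2041-10-07.
No adjustment is made for weekends or holidays, so 2041-10-07 stands.
The 5-business-day extension runs from 2041-10-07 to 2041-10-14.
No adjustment is made for weekends or holidays, so 2041-10-14 stands.
Deadline: 2041-10-14.

2041-10-14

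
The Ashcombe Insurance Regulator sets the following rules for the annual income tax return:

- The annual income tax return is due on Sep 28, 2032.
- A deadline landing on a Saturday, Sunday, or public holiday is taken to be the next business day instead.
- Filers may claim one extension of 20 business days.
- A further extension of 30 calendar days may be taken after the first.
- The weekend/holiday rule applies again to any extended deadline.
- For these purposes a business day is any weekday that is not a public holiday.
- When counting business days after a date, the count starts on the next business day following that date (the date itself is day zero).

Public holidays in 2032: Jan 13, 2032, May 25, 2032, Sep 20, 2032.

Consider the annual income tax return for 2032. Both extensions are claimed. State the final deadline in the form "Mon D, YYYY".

The statutory due date is Sep 28, 2032.
Since Sep 28, 2032 is a Tuesday and not a holiday, the date is unchanged.
The 20-business-day extension runs from Sep 28, 2032 to Oct 26, 2032.
Oct 26, 2032 is a Tuesday and not a listed holiday, so it stands.
The 30-calendar-day extension moves the deadline from Oct 26, 2032 to Nov 25, 2032.
Since Nov 25, 2032 is a Thursday and not a holiday, the date is unchanged.
So the filing is due Nov 25, 2032.

Nov 25, 2032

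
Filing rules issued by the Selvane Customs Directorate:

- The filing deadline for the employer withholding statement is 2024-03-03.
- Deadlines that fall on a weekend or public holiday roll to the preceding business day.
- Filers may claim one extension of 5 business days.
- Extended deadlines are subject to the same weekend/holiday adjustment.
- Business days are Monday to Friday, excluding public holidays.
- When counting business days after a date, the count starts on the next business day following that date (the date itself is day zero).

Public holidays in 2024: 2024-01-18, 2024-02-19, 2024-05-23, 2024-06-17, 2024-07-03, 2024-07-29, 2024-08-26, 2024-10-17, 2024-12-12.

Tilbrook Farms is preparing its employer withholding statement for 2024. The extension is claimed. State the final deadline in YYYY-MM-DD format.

2024-03-08

The statutory due date is 2024-03-03.
2024-03-03 is a Sunday; the preceding business day is 2024-03-01 (Friday).
Applying the 5-business-day extension: 5 business days after 2024-03-01 is 2024-03-08.
2024-03-08 (Friday) is already a business day.
So the filing is due 2024-03-08.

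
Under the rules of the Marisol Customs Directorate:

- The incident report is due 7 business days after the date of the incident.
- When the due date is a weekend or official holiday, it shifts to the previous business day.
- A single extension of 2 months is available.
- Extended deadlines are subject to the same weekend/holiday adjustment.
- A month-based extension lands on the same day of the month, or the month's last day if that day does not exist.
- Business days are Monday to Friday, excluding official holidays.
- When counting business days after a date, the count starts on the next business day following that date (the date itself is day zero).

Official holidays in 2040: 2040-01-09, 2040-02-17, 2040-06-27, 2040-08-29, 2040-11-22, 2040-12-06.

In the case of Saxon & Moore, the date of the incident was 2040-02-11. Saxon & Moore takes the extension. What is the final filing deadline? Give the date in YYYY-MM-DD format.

2040-04-20

Starting the day after 2040-02-11 and counting 7 business days lands on 2040-02-22.
2040-02-22 is a Wednesday and not a listed holiday, so it stands.
Applying the 2 months extension: 2 months after 2040-02-22 is 2040-04-22.
2040-04-22 is a Sunday; the preceding business day is 2040-04-20 (Friday).
The final due date is 2040-04-20.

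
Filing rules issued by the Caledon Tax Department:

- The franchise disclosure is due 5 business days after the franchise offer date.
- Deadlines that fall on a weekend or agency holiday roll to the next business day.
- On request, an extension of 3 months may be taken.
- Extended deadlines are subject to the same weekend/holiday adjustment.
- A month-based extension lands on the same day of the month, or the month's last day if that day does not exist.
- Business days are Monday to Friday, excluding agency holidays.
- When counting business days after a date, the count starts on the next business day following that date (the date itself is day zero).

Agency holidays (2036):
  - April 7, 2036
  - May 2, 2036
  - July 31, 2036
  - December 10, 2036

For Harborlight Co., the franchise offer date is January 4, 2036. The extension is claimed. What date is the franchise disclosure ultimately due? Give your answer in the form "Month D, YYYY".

April 11, 2036

Counting 5 business days after January 4, 2036 (skipping weekends and listed holidays) reaches January 11, 2036.
January 11, 2036 (Friday) is already a business day.
The 3 months extension carries January 11, 2036 to April 11, 2036.
April 11, 2036 is a Friday and not a listed holiday, so it stands.
Final deadline: April 11, 2036.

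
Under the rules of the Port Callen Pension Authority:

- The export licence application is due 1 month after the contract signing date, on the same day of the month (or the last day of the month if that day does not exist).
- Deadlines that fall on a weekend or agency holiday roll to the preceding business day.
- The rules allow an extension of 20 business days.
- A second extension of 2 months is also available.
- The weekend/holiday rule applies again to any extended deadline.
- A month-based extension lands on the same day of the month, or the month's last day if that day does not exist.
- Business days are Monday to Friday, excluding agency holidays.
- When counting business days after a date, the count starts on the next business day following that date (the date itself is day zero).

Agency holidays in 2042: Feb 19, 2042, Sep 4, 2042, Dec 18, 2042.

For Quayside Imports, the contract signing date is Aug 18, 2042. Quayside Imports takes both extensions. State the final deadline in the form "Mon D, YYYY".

Dec 16, 2042

1 month from Aug 18, 2042 is Sep 18, 2042.
Since Sep 18, 2042 is a Thursday and not a holiday, the date is unchanged.
The 20-business-day extension runs from Sep 18, 2042 to Oct 16, 2042.
Oct 16, 2042 falls on a Thursday, which is a business day, so no adjustment is needed.
Applying the 2 months extension: 2 months after Oct 16, 2042 is Dec 16, 2042.
Dec 16, 2042 falls on a Tuesday, which is a business day, so no adjustment is needed.
So the filing is due Dec 16, 2042.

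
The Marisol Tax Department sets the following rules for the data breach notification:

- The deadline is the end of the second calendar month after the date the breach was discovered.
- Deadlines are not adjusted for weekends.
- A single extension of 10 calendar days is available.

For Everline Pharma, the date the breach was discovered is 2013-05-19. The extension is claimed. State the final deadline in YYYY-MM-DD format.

2013-08-10

The second month after 2013-05-19 is July 2013, whose last day is 2013-07-31.
2013-07-31 falls on a Wednesday. The rules make no weekend/holiday allowance, so it remains 2013-07-31.
Applying the 10-calendar-day extension: 2013-07-31 + 10 days = 2013-08-10.
No adjustment is made for weekends or holidays, so 2013-08-10 stands.
The final due date is 2013-08-10.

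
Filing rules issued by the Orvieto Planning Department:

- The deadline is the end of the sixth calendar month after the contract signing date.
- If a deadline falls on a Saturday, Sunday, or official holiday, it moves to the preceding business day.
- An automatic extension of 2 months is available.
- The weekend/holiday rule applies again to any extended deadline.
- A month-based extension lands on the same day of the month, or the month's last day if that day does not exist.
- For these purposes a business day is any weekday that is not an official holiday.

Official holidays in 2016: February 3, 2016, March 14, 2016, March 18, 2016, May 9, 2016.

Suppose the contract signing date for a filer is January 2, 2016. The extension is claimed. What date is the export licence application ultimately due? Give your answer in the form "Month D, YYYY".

6 months after January 2, 2016 falls in July 2016; the last day of that month is July 31, 2016.
July 31, 2016 is a Sunday; the preceding business day is July 29, 2016 (Friday).
Applying the 2 months extension: 2 months after July 29, 2016 is September 29, 2016.
September 29, 2016 falls on a Thursday, which is a business day, so no adjustment is needed.
So the filing is due September 29, 2016.

September 29, 2016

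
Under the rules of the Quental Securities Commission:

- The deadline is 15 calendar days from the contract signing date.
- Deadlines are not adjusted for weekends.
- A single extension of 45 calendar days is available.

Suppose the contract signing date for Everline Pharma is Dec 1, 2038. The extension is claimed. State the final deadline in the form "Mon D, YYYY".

Trigger date Dec 1, 2038 + 15 calendar days = Dec 16, 2038.
Dec 16, 2038 is a Thursday; no weekend or holiday adjustment applies.
Applying the 45-calendar-day extension: Dec 16, 2038 + 45 days = Jan 30, 2039.
Jan 30, 2039 falls on a Sunday. The rules make no weekend/holiday allowance, so it remains Jan 30, 2039.
Deadline: Jan 30, 2039.

Jan 30, 2039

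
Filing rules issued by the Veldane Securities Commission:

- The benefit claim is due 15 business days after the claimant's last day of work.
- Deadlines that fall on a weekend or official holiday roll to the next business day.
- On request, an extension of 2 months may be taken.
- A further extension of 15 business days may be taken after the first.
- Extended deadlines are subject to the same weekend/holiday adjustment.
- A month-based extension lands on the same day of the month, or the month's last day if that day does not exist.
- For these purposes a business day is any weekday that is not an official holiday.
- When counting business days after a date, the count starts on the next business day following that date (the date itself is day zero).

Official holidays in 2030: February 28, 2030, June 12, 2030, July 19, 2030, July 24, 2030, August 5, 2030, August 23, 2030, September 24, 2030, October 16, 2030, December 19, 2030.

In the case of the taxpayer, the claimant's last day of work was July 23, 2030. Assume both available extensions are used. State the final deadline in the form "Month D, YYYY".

Counting 15 business days after July 23, 2030 (skipping weekends and listed holidays) reaches August 15, 2030.
August 15, 2030 falls on a Thursday, which is a business day, so no adjustment is needed.
Applying the 2 months extension: 2 months after August 15, 2030 is October 15, 2030.
Since October 15, 2030 is a Tuesday and not a holiday, the date is unchanged.
Applying the 15-business-day extension: 15 business days after October 15, 2030 is November 6, 2030.
November 6, 2030 falls on a Wednesday, which is a business day, so no adjustment is needed.
Final deadline: November 6, 2030.

November 6, 2030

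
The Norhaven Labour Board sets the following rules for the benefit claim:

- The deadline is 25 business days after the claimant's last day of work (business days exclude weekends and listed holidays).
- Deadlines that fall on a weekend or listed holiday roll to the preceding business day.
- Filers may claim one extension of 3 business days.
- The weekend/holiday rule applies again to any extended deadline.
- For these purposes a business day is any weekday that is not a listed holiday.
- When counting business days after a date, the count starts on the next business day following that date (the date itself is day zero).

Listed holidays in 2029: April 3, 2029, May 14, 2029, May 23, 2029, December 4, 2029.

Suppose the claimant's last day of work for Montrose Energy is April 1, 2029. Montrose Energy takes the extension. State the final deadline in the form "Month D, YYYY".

Starting the day after April 1, 2029 and counting 25 business days lands on May 7, 2029.
May 7, 2029 (Monday) is already a business day.
Counting 3 further business days from May 7, 2029 reaches May 10, 2029.
Since May 10, 2029 is a Thursday and not a holiday, the date is unchanged.
Final deadline: May 10, 2029.

May 10, 2029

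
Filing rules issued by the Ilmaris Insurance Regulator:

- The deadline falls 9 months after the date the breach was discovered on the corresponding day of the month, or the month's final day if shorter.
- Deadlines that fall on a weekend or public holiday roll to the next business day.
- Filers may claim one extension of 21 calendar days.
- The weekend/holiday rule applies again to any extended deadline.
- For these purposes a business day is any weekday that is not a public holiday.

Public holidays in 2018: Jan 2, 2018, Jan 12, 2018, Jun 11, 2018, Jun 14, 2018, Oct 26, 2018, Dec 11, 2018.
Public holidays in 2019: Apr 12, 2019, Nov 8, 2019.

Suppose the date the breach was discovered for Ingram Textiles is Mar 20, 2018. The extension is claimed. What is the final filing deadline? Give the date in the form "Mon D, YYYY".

9 months from Mar 20, 2018 is Dec 20, 2018.
Dec 20, 2018 (Thursday) is already a business day.
The 21-calendar-day extension moves the deadline from Dec 20, 2018 to Jan 10, 2019.
Jan 10, 2019 (Thursday) is already a business day.
Deadline: Jan 10, 2019.

Jan 10, 2019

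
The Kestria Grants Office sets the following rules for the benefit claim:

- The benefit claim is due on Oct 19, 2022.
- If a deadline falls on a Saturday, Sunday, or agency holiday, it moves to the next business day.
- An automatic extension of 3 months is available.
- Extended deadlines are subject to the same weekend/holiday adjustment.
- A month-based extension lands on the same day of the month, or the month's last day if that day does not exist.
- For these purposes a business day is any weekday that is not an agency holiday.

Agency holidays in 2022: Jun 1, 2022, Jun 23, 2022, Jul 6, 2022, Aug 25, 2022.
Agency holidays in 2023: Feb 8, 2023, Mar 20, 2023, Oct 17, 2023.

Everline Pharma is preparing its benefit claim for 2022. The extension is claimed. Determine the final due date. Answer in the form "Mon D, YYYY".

The stated deadline is Oct 19, 2022.
Since Oct 19, 2022 is a Wednesday and not a holiday, the date is unchanged.
Applying the 3 months extension: 3 months after Oct 19, 2022 is Jan 19, 2023.
Jan 19, 2023 falls on a Thursday, which is a business day, so no adjustment is needed.
Deadline: Jan 19, 2023.

Jan 19, 2023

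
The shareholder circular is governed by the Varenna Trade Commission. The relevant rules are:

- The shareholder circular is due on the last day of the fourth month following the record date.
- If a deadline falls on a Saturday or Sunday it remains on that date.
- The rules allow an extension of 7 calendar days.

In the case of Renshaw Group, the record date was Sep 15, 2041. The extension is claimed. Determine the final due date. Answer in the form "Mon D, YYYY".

4 months after Sep 15, 2041 is January 2042; that month ends on Jan 31, 2042.
Jan 31, 2042 is a Friday; no weekend or holiday adjustment applies.
The 7-calendar-day extension moves the deadline from Jan 31, 2042 to Feb 7, 2042.
No adjustment is made for weekends or holidays, so Feb 7, 2042 stands.
Deadline: Feb 7, 2042.

Feb 7, 2042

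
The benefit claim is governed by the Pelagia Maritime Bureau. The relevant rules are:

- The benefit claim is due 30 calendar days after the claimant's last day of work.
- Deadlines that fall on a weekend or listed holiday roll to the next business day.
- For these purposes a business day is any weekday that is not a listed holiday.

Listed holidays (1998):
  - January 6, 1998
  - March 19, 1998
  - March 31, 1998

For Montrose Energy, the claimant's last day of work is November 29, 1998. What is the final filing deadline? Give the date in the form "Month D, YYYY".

30 calendar days after November 29, 1998 is December 29, 1998.
Since December 29, 1998 is a Tuesday and not a holiday, the date is unchanged.
The final due date is December 29, 1998.

December 29, 1998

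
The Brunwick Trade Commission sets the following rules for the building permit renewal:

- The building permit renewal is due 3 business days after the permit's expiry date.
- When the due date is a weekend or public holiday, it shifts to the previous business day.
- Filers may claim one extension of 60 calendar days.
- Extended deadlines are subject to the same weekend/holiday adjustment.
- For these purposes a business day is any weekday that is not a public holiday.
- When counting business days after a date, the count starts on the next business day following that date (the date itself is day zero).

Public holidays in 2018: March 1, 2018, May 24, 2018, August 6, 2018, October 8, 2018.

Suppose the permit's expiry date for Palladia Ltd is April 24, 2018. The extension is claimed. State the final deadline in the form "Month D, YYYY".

June 26, 2018

Counting 3 business days after April 24, 2018 (skipping weekends and listed holidays) reaches April 27, 2018.
Since April 27, 2018 is a Friday and not a holiday, the date is unchanged.
Add the 60 calendar-day extension to April 27, 2018: June 26, 2018.
Since June 26, 2018 is a Tuesday and not a holiday, the date is unchanged.
Final deadline: June 26, 2018.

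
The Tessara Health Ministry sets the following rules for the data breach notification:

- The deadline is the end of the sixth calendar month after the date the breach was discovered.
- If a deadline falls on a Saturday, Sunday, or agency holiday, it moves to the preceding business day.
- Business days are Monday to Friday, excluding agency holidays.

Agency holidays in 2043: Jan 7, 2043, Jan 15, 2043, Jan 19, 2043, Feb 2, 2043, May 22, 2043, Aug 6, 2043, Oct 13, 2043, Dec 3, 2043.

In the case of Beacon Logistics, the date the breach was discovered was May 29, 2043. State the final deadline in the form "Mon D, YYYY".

Nov 30, 2043

6 months after May 29, 2043 is November 2043; that month ends on Nov 30, 2043.
Nov 30, 2043 (Monday) is already a business day.
The final due date is Nov 30, 2043.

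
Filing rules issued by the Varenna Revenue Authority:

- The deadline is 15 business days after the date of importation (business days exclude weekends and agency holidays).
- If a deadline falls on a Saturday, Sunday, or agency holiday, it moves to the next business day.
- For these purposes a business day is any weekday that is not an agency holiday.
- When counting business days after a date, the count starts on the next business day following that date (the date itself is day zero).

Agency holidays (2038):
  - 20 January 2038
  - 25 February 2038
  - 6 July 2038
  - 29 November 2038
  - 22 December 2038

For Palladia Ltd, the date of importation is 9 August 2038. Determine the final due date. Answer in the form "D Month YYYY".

Starting the day after 9 August 2038 and counting 15 business days lands on 30 August 2038.
30 August 2038 falls on a Monday, which is a business day, so no adjustment is needed.
Deadline: 30 August 2038.

30 August 2038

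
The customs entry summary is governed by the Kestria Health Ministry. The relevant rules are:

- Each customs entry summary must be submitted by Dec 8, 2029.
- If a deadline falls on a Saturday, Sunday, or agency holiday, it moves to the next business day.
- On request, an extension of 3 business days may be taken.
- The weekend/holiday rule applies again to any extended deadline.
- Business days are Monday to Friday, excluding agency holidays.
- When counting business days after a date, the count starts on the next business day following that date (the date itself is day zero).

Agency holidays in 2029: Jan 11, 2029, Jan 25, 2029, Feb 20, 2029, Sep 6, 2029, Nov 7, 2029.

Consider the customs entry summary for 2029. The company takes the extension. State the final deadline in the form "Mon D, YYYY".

Start from the fixed due date, Dec 8, 2029.
Dec 8, 2029 is a Saturday, so it moves to the next business day, Dec 10, 2029 (Monday).
Counting 3 further business days from Dec 10, 2029 reaches Dec 13, 2029.
Dec 13, 2029 falls on a Thursday, which is a business day, so no adjustment is needed.
Deadline: Dec 13, 2029.

Dec 13, 2029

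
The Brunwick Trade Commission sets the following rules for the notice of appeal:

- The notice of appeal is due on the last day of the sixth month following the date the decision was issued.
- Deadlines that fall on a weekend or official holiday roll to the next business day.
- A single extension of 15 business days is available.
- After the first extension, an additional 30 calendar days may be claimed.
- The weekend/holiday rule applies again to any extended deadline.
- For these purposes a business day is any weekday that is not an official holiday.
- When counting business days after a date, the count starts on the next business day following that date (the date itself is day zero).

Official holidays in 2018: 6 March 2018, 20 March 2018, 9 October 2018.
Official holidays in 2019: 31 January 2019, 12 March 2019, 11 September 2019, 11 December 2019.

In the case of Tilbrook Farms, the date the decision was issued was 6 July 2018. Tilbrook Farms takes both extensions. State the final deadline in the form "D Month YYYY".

25 March 2019

The sixth month after 6 July 2018 is January 2019, whose last day is 31 January 2019.
31 January 2019 is a listed holiday; the next business day is 1 February 2019 (Friday).
The 15-business-day extension runs from 1 February 2019 to 22 February 2019.
22 February 2019 (Friday) is already a business day.
Applying the 30-calendar-day extension: 22 February 2019 + 30 days = 24 March 2019.
24 March 2019 is a Sunday, so it moves to the next business day, 25 March 2019 (Monday).
Deadline: 25 March 2019.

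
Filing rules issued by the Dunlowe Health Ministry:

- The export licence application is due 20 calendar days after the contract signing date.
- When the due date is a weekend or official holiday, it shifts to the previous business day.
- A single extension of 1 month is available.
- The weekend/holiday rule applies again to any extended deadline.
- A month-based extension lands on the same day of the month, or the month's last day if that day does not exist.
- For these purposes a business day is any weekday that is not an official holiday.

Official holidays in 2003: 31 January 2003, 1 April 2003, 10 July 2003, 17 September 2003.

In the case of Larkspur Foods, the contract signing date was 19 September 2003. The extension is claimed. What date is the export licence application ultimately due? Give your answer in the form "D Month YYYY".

7 November 2003

Trigger date 19 September 2003 + 20 calendar days = 9 October 2003.
9 October 2003 is a Thursday and not a listed holiday, so it stands.
The 1 month extension carries 9 October 2003 to 9 November 2003.
Because 9 November 2003 is a Sunday, the deadline becomes 7 November 2003 (Friday).
Final deadline: 7 November 2003.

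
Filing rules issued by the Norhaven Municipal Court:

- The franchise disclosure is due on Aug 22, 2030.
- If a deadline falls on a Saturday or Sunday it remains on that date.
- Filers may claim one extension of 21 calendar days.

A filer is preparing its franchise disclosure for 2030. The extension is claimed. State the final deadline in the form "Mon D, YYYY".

Start from the fixed due date, Aug 22, 2030.
No adjustment is made for weekends or holidays, so Aug 22, 2030 stands.
Applying the 21-calendar-day extension: Aug 22, 2030 + 21 days = Sep 12, 2030.
No adjustment is made for weekends or holidays, so Sep 12, 2030 stands.
Deadline: Sep 12, 2030.

Sep 12, 2030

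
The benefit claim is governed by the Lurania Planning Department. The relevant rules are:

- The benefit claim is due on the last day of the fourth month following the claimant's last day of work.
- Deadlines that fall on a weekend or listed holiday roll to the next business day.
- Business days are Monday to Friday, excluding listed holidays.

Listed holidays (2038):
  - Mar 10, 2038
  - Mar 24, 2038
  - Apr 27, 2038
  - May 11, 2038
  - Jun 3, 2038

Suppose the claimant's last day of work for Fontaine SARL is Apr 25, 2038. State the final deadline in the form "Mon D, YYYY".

The fourth month after Apr 25, 2038 is August 2038, whose last day is Aug 31, 2038.
Since Aug 31, 2038 is a Tuesday and not a holiday, the date is unchanged.
Final deadline: Aug 31, 2038.

Aug 31, 2038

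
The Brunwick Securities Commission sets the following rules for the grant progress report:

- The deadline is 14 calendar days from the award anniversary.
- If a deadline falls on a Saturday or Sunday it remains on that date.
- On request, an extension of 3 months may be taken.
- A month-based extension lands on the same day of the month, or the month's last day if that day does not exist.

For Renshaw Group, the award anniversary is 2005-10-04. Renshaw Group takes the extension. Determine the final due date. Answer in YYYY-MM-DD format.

Trigger date 2005-10-04 + 14 calendar days = 2005-10-18.
No adjustment is made for weekends or holidays, so 2005-10-18 stands.
The 3 months extension carries 2005-10-18 to 2006-01-18.
2006-01-18 is a Wednesday; no weekend or holiday adjustment applies.
The final due date is 2006-01-18.

2006-01-18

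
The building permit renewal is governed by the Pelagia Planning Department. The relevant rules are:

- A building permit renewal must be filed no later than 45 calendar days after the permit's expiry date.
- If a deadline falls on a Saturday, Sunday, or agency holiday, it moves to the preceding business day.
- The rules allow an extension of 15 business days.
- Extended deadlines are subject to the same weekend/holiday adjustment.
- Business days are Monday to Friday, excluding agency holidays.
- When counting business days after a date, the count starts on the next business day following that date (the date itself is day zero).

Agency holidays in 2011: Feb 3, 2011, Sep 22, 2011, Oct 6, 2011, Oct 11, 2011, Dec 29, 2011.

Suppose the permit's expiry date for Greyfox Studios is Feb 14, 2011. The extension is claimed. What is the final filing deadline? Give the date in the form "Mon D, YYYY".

Apr 21, 2011

45 calendar days after Feb 14, 2011 is Mar 31, 2011.
Since Mar 31, 2011 is a Thursday and not a holiday, the date is unchanged.
Counting 15 further business days from Mar 31, 2011 reaches Apr 21, 2011.
Apr 21, 2011 falls on a Thursday, which is a business day, so no adjustment is needed.
The final due date is Apr 21, 2011.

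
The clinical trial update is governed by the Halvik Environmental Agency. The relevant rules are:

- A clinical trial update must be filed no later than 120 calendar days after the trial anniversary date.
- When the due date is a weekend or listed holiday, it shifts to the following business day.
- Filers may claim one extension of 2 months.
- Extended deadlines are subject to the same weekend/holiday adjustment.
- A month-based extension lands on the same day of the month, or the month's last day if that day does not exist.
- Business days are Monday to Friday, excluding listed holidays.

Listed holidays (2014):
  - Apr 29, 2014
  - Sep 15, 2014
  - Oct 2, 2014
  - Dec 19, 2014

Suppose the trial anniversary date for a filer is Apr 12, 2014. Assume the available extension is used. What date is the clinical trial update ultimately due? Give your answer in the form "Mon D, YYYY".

Adding 120 calendar days to Apr 12, 2014 gives Aug 10, 2014.
Aug 10, 2014 falls on a Sunday. Rolling to the next business day gives Aug 11, 2014, a Monday.
Add 2 months to Aug 11, 2014: Oct 11, 2014.
Oct 11, 2014 is a Saturday; the next business day is Oct 13, 2014 (Monday).
Deadline: Oct 13, 2014.

Oct 13, 2014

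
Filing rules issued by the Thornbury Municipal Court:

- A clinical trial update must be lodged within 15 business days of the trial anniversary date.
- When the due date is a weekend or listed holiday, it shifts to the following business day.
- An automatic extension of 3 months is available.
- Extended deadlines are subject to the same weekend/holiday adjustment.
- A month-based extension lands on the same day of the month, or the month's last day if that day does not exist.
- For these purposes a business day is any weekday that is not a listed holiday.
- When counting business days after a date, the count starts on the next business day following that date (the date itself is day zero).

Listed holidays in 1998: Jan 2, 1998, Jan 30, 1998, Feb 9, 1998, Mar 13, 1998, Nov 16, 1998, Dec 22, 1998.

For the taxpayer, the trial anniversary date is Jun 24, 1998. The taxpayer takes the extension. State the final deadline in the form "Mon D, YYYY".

Oct 15, 1998

15 business days after Jun 24, 1998, excluding weekends and holidays, is Jul 15, 1998.
Jul 15, 1998 is a Wednesday and not a listed holiday, so it stands.
Add 3 months to Jul 15, 1998: Oct 15, 1998.
Oct 15, 1998 falls on a Thursday, which is a business day, so no adjustment is needed.
So the filing is due Oct 15, 1998.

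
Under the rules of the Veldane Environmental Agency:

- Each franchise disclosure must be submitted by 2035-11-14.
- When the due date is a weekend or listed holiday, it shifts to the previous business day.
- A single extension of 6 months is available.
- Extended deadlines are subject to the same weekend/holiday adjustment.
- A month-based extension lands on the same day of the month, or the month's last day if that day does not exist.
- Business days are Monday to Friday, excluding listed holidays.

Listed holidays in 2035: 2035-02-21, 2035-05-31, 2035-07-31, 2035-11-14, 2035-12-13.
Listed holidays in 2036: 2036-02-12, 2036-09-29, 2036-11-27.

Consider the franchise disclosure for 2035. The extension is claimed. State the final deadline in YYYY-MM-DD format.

2036-05-13

Start from the fixed due date, 2035-11-14.
2035-11-14 is a listed holiday; the preceding business day is 2035-11-13 (Tuesday).
Applying the 6 months extension: 6 months after 2035-11-13 is 2036-05-13.
2036-05-13 is a Tuesday and not a listed holiday, so it stands.
Final deadline: 2036-05-13.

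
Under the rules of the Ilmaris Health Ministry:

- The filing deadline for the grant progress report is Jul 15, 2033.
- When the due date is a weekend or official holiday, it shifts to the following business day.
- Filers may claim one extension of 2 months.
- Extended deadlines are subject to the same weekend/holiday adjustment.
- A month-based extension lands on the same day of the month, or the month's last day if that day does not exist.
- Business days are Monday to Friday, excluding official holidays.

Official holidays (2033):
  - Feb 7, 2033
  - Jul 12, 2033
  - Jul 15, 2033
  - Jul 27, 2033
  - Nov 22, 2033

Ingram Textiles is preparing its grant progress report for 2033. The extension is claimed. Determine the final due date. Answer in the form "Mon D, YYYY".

The stated deadline is Jul 15, 2033.
Jul 15, 2033 is a listed holiday; the next business day is Jul 18, 2033 (Monday).
Add 2 months to Jul 18, 2033: Sep 18, 2033.
Sep 18, 2033 is a Sunday, so it moves to the next business day, Sep 19, 2033 (Monday).
Final deadline: Sep 19, 2033.

Sep 19, 2033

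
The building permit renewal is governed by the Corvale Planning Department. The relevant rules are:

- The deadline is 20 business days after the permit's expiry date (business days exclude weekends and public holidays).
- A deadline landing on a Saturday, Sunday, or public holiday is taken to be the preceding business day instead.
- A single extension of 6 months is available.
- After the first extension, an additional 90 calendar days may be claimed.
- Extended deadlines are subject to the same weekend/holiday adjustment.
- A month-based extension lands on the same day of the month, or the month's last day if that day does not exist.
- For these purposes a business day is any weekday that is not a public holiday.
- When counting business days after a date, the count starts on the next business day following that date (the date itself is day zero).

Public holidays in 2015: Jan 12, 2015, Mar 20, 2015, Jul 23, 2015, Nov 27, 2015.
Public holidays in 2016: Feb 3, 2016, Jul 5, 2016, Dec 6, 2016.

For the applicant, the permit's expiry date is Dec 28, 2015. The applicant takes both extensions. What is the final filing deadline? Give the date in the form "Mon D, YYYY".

Starting the day after Dec 28, 2015 and counting 20 business days lands on Jan 25, 2016.
Jan 25, 2016 is a Monday and not a listed holiday, so it stands.
Applying the 6 months extension: 6 months after Jan 25, 2016 is Jul 25, 2016.
Jul 25, 2016 falls on a Monday, which is a business day, so no adjustment is needed.
The 90-calendar-day extension moves the deadline from Jul 25, 2016 to Oct 23, 2016.
Oct 23, 2016 falls on a Sunday. Rolling to the preceding business day gives Oct 21, 2016, a Friday.
So the filing is due Oct 21, 2016.

Oct 21, 2016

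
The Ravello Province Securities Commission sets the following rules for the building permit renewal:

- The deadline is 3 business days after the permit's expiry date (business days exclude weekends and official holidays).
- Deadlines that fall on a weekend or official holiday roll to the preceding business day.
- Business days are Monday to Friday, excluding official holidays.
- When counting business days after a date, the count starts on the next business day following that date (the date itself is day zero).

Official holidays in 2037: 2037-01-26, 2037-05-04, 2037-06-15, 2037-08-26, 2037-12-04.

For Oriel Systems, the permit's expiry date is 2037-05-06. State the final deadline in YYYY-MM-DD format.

2037-05-11

3 business days after 2037-05-06, excluding weekends and holidays, is 2037-05-11.
2037-05-11 is a Monday and not a listed holiday, so it stands.
Final deadline: 2037-05-11.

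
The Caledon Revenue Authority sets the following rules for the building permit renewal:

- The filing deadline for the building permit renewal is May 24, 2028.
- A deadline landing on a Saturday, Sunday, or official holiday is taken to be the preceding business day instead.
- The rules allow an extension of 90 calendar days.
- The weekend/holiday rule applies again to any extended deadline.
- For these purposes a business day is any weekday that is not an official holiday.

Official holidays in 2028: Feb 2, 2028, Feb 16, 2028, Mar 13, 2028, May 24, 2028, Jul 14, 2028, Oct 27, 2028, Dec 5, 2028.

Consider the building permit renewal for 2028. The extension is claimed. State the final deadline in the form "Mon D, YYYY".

Start from the fixed due date, May 24, 2028.
May 24, 2028 falls on a listed holiday. Rolling to the preceding business day gives May 23, 2028, a Tuesday.
With the 90-day extension, May 23, 2028 becomes Aug 21, 2028.
Aug 21, 2028 (Monday) is already a business day.
Deadline: Aug 21, 2028.

Aug 21, 2028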